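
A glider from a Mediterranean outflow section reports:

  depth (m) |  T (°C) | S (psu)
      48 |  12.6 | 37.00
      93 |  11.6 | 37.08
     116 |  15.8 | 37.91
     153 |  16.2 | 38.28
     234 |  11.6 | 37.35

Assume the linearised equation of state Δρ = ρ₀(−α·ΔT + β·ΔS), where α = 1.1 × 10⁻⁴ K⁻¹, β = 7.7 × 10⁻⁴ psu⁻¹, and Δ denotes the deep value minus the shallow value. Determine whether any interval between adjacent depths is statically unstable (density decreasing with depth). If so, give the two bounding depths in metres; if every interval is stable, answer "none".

153–234 m

Evaluate Δρ/ρ₀ = −αΔT + βΔS across each adjacent pair:
  48–93 m: −αΔT+βΔS = −(1.1 × 10⁻⁴)(-1.0)+(7.7 × 10⁻⁴)(+0.08) = 1.7 × 10⁻⁴ → stable
  93–116 m: −αΔT+βΔS = −(1.1 × 10⁻⁴)(+4.2)+(7.7 × 10⁻⁴)(+0.83) = 1.8 × 10⁻⁴ → stable
  116–153 m: −αΔT+βΔS = −(1.1 × 10⁻⁴)(+0.4)+(7.7 × 10⁻⁴)(+0.37) = 2.4 × 10⁻⁴ → stable
  153–234 m: −αΔT+βΔS = −(1.1 × 10⁻⁴)(-4.6)+(7.7 × 10⁻⁴)(-0.93) = -2.1 × 10⁻⁴ → UNSTABLE
The 153–234 m interval has Δρ < 0: lighter water underlies denser water.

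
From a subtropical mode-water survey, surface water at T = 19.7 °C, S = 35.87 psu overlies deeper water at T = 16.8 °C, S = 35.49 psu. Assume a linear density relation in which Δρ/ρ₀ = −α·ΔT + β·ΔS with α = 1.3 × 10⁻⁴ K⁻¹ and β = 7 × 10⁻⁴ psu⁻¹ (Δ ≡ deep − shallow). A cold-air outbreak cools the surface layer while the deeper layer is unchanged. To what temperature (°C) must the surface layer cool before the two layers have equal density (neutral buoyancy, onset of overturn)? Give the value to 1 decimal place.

18.8 °C

Neutral buoyancy requires Δρ = 0, i.e. −α(T_deep − T_surf′) + β(S_deep − S_surf) = 0.
T_surf′ = T_deep − (β/α)·ΔS = 16.8 − (7 × 10⁻⁴/1.3 × 10⁻⁴)·(-0.38) = 18.846 °C.
Cooling required: 19.7 − (18.846) = 0.854 °C.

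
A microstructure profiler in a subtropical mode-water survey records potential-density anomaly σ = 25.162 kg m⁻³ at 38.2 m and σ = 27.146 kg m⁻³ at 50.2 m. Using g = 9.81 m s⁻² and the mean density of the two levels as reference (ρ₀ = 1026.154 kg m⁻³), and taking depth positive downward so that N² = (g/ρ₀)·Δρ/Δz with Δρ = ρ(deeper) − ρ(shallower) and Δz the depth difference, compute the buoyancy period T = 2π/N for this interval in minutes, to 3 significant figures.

2.63 min

Δρ = 1027.146 − 1025.162 = 1.984 kg m⁻³ over Δz = 50.2 − 38.2 = 12 m.
N² = (9.81/1026.154) × (1.984/12) = 1.5806 × 10⁻³ s⁻².
N = √(1.5806 × 10⁻³) = 0.039757 rad s⁻¹, so T = 2π/N = 158.04 s = 2.6340 min ≈ 2.63 min.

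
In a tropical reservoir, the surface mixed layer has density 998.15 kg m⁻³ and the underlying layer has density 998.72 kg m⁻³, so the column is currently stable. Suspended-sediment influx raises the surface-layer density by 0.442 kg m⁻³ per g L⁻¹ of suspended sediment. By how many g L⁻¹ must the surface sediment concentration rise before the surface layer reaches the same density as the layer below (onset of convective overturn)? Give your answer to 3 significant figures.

Density deficit of the surface layer: 998.72 − 998.15 = 0.57 kg m⁻³.
Required change = 0.57 / 0.442 = 1.29 g L⁻¹.

1.29 g L⁻¹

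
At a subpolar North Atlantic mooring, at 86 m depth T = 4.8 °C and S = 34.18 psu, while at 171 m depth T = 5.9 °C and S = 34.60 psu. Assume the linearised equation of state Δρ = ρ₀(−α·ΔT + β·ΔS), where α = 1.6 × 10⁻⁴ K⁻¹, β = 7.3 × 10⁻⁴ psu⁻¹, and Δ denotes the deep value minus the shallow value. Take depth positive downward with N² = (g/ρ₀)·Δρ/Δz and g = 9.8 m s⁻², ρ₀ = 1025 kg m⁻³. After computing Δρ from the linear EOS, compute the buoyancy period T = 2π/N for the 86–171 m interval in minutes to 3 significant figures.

ΔT = +1.1 K, ΔS = +0.42 psu (deep − shallow).
Δρ/ρ₀ = −αΔT + βΔS = -1.76 × 10⁻⁴ + 3.066 × 10⁻⁴ = 1.306 × 10⁻⁴, so Δρ ≈ 0.1339 kg m⁻³.
N² = (g/ρ₀)·Δρ/Δz = g·(Δρ/ρ₀)/Δz = 9.8 × 1.306 × 10⁻⁴ / 85 = 1.5057 × 10⁻⁵ s⁻².
N = √(1.5057 × 10⁻⁵) = 3.8803 × 10⁻³ rad s⁻¹ → T = 2π/N = 1.6193 × 10³ s = 26.988 min ≈ 27.0 min.

27.0 min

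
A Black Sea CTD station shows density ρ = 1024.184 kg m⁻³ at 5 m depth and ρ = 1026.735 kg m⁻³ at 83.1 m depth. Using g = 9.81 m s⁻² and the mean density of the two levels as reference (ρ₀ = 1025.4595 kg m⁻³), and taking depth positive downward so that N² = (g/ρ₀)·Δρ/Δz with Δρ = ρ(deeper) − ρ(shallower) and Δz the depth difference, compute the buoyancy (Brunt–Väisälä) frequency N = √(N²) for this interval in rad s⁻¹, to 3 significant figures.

0.0177 rad s⁻¹

Δρ = 1026.735 − 1024.184 = 2.551 kg m⁻³ over Δz = 83.1 − 5 = 78.1 m.
N² = (9.81/1025.4595) × (2.551/78.1) = 3.1247 × 10⁻⁴ s⁻².
N = √(3.1247 × 10⁻⁴) = 0.017677 rad s⁻¹ ≈ 0.0177 rad s⁻¹.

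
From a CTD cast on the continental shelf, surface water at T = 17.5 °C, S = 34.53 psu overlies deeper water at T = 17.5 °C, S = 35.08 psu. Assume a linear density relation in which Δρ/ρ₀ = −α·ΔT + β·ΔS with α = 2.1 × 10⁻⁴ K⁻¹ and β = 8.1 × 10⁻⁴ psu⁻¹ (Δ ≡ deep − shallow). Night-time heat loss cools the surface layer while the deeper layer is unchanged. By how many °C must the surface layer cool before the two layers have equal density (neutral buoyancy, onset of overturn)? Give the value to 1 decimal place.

Neutral buoyancy requires Δρ = 0, i.e. −α(T_deep − T_surf′) + β(S_deep − S_surf) = 0.
T_surf′ = T_deep − (β/α)·ΔS = 17.5 − (8.1 × 10⁻⁴/2.1 × 10⁻⁴)·(+0.55) = 15.379 °C.
Cooling required: 17.5 − (15.379) = 2.121 °C.

2.1 °C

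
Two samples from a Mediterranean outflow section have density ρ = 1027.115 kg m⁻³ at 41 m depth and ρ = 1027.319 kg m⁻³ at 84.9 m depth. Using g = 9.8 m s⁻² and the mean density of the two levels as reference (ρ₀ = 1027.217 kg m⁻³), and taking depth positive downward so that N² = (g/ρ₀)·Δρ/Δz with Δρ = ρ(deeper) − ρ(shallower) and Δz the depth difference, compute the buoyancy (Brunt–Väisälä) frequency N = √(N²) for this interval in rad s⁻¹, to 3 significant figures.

6.66 × 10⁻³ rad s⁻¹

Δρ = 1027.319 − 1027.115 = 0.204 kg m⁻³ over Δz = 84.9 − 41 = 43.9 m.
N² = (9.8/1027.217) × (0.204/43.9) = 4.4333 × 10⁻⁵ s⁻².
N = √(4.4333 × 10⁻⁵) = 6.6583 × 10⁻³ rad s⁻¹ ≈ 6.66 × 10⁻³ rad s⁻¹.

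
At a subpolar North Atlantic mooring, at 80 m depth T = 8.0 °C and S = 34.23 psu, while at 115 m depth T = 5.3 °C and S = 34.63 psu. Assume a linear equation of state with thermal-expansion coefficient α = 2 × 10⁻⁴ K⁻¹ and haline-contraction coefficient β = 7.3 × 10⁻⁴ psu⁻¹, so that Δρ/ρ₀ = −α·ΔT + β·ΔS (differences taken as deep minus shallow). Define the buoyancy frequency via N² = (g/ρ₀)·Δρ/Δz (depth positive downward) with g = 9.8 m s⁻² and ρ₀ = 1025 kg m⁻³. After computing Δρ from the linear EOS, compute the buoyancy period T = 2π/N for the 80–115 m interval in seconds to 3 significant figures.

ΔT = -2.7 K, ΔS = +0.40 psu (deep − shallow).
Δρ/ρ₀ = −αΔT + βΔS = 5.40 × 10⁻⁴ + 2.92 × 10⁻⁴ = 8.32 × 10⁻⁴, so Δρ ≈ 0.8528 kg m⁻³.
N² = (g/ρ₀)·Δρ/Δz = g·(Δρ/ρ₀)/Δz = 9.8 × 8.32 × 10⁻⁴ / 35 = 2.3296 × 10⁻⁴ s⁻².
N = √(2.3296 × 10⁻⁴) = 0.015263 rad s⁻¹ → T = 2π/N = 411.66 s ≈ 412 s.

412 s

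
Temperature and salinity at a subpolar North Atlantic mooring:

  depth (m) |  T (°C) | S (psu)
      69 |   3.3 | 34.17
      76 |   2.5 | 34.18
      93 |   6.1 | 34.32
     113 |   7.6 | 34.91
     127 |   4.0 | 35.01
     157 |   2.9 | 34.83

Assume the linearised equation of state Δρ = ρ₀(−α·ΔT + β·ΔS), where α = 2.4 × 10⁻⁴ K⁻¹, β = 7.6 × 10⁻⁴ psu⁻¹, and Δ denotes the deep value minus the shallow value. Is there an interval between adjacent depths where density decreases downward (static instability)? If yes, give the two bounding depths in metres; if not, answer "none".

76–93 m

Evaluate Δρ/ρ₀ = −αΔT + βΔS across each adjacent pair:
  69–76 m: −αΔT+βΔS = −(2.4 × 10⁻⁴)(-0.8)+(7.6 × 10⁻⁴)(+0.01) = 2.0 × 10⁻⁴ → stable
  76–93 m: −αΔT+βΔS = −(2.4 × 10⁻⁴)(+3.6)+(7.6 × 10⁻⁴)(+0.14) = -7.6 × 10⁻⁴ → UNSTABLE
  93–113 m: −αΔT+βΔS = −(2.4 × 10⁻⁴)(+1.5)+(7.6 × 10⁻⁴)(+0.59) = 8.8 × 10⁻⁵ → stable
  113–127 m: −αΔT+βΔS = −(2.4 × 10⁻⁴)(-3.6)+(7.6 × 10⁻⁴)(+0.10) = 9.4 × 10⁻⁴ → stable
  127–157 m: −αΔT+βΔS = −(2.4 × 10⁻⁴)(-1.1)+(7.6 × 10⁻⁴)(-0.18) = 1.3 × 10⁻⁴ → stable
The 76–93 m interval has Δρ < 0: lighter water underlies denser water.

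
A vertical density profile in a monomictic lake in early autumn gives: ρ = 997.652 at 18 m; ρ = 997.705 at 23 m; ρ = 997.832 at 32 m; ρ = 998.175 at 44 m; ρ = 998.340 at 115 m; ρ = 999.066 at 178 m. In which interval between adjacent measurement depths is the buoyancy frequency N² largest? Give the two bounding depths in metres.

32–44 m

Compute the density gradient over each adjacent pair:
  18–23 m: Δρ/Δz = 0.053/5 = 0.011 kg m⁻⁴
  23–32 m: Δρ/Δz = 0.127/9 = 0.014 kg m⁻⁴
  32–44 m: Δρ/Δz = 0.343/12 = 0.029 kg m⁻⁴
  44–115 m: Δρ/Δz = 0.165/71 = 2.3 × 10⁻³ kg m⁻⁴
  115–178 m: Δρ/Δz = 0.726/63 = 0.012 kg m⁻⁴
The largest gradient is in the 32–44 m interval — the pycnocline.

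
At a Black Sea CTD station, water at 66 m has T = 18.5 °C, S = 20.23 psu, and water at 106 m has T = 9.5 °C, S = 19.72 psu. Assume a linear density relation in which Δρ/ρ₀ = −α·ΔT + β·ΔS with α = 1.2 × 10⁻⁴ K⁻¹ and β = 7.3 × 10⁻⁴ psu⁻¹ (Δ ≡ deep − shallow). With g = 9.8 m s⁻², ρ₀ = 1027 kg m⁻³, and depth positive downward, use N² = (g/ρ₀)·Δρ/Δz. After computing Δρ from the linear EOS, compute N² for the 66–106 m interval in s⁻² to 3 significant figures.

1.73 × 10⁻⁴ s⁻²

ΔT = -9.0 K, ΔS = -0.51 psu (deep − shallow).
Δρ/ρ₀ = −αΔT + βΔS = 1.08 × 10⁻³ − 3.723 × 10⁻⁴ = 7.077 × 10⁻⁴, so Δρ ≈ 0.7268 kg m⁻³.
N² = (g/ρ₀)·Δρ/Δz = g·(Δρ/ρ₀)/Δz = 9.8 × 7.077 × 10⁻⁴ / 40 = 1.7339 × 10⁻⁴ s⁻² ≈ 1.73 × 10⁻⁴ s⁻².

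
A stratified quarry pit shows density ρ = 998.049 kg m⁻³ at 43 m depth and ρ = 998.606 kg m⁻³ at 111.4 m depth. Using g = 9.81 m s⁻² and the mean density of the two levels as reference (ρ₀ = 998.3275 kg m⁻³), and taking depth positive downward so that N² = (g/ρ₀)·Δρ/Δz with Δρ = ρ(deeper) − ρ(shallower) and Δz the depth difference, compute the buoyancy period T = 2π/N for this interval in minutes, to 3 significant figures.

11.7 min

Δρ = 998.606 − 998.049 = 0.557 kg m⁻³ over Δz = 111.4 − 43 = 68.4 m.
N² = (9.81/998.3275) × (0.557/68.4) = 8.0019 × 10⁻⁵ s⁻².
N = √(8.0019 × 10⁻⁵) = 8.9453 × 10⁻³ rad s⁻¹, so T = 2π/N = 702.40 s = 11.707 min ≈ 11.7 min.
A positive N² confirms static stability across the interval.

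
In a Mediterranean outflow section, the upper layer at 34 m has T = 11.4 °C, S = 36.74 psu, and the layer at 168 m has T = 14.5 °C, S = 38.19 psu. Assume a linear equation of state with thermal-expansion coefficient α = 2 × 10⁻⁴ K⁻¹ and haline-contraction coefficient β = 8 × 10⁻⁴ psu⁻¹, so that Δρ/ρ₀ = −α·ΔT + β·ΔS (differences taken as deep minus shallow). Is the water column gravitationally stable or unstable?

ΔT = 14.5 − 11.4 = +3.1 K and ΔS = 38.19 − 36.74 = +1.45 psu (deep − shallow).
−αΔT = -6.20 × 10⁻⁴; βΔS = 1.16 × 10⁻³; sum Δρ/ρ₀ = 5.40 × 10⁻⁴.
Δρ/ρ₀ > 0, so Δρ > 0: deeper water is denser → statically stable.

stable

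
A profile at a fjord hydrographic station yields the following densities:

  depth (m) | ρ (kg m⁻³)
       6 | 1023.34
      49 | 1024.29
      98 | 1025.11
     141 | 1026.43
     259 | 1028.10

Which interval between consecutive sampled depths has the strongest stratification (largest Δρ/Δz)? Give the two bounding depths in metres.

98–141 m

Compute the density gradient over each adjacent pair:
  6–49 m: Δρ/Δz = 0.95/43 = 0.022 kg m⁻⁴
  49–98 m: Δρ/Δz = 0.82/49 = 0.017 kg m⁻⁴
  98–141 m: Δρ/Δz = 1.32/43 = 0.031 kg m⁻⁴
  141–259 m: Δρ/Δz = 1.67/118 = 0.014 kg m⁻⁴
The largest gradient is in the 98–141 m interval — the pycnocline.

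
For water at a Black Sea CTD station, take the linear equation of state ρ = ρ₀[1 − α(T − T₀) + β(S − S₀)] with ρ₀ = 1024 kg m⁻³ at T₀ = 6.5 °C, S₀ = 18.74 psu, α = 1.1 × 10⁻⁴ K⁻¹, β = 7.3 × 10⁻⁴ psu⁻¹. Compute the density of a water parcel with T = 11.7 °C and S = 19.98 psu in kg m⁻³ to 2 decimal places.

1024.34 kg m⁻³

T − T₀ = +5.2 K, S − S₀ = +1.24 psu.
Bracket = 1 − α·(+5.2) + β·(+1.24) = 1 + (3.332 × 10⁻⁴) = 1.0003332.
ρ = 1024 × 1.0003332 = 1024.34 kg m⁻³.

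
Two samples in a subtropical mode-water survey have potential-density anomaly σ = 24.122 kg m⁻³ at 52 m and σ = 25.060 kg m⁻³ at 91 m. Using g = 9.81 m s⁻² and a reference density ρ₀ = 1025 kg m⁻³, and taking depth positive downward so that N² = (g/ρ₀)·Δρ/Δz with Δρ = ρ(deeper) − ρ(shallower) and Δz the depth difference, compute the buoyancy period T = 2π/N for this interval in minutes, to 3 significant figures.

Δρ = 1025.060 − 1024.122 = 0.938 kg m⁻³ over Δz = 91 − 52 = 39 m.
N² = (9.81/1025) × (0.938/39) = 2.3019 × 10⁻⁴ s⁻².
N = √(2.3019 × 10⁻⁴) = 0.015172 rad s⁻¹, so T = 2π/N = 414.13 s = 6.9022 min ≈ 6.90 min.

6.90 min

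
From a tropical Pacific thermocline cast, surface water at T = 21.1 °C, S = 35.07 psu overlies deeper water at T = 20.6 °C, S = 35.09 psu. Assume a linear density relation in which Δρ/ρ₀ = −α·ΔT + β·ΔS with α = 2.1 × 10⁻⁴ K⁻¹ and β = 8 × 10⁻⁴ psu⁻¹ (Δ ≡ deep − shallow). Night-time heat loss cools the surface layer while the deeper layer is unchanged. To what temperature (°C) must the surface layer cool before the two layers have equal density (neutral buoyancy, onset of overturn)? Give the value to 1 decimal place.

Neutral buoyancy requires Δρ = 0, i.e. −α(T_deep − T_surf′) + β(S_deep − S_surf) = 0.
T_surf′ = T_deep − (β/α)·ΔS = 20.6 − (8 × 10⁻⁴/2.1 × 10⁻⁴)·(+0.02) = 20.524 °C.
Cooling required: 21.1 − (20.524) = 0.576 °C.

20.5 °C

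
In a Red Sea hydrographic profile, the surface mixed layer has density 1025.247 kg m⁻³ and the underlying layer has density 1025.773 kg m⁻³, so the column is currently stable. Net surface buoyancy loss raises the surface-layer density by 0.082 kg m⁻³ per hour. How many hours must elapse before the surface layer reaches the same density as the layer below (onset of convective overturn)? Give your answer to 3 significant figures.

6.41 hours

Density deficit of the surface layer: 1025.773 − 1025.247 = 0.526 kg m⁻³.
Required change = 0.526 / 0.082 = 6.41 hours.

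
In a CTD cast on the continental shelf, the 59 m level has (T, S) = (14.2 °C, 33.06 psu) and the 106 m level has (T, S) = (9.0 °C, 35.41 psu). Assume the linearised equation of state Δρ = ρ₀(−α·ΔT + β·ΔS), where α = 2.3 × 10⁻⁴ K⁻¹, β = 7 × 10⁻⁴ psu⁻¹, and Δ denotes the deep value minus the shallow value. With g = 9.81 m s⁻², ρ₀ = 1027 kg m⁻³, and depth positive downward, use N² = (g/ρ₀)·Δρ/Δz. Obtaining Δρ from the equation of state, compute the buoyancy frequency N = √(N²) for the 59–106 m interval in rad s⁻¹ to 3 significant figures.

ΔT = -5.2 K, ΔS = +2.35 psu (deep − shallow).
Δρ/ρ₀ = −αΔT + βΔS = 1.196 × 10⁻³ + 1.645 × 10⁻³ = 2.841 × 10⁻³, so Δρ ≈ 2.918 kg m⁻³.
N² = (g/ρ₀)·Δρ/Δz = g·(Δρ/ρ₀)/Δz = 9.81 × 2.841 × 10⁻³ / 47 = 5.9298 × 10⁻⁴ s⁻².
N = √(5.9298 × 10⁻⁴) = 0.024351 rad s⁻¹ ≈ 0.0244 rad s⁻¹.

0.0244 rad s⁻¹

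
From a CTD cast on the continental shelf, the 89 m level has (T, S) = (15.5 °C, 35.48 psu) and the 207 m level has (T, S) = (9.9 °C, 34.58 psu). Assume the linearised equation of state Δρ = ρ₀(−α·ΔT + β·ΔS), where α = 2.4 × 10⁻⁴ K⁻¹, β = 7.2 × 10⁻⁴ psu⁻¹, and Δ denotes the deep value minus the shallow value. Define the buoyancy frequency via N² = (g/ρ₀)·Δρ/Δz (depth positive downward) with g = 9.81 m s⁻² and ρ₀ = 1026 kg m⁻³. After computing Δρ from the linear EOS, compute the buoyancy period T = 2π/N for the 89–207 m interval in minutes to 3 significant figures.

ΔT = -5.6 K, ΔS = -0.90 psu (deep − shallow).
Δρ/ρ₀ = −αΔT + βΔS = 1.344 × 10⁻³ − 6.48 × 10⁻⁴ = 6.96 × 10⁻⁴, so Δρ ≈ 0.7141 kg m⁻³.
N² = (g/ρ₀)·Δρ/Δz = g·(Δρ/ρ₀)/Δz = 9.81 × 6.96 × 10⁻⁴ / 118 = 5.7862 × 10⁻⁵ s⁻².
N = √(5.7862 × 10⁻⁵) = 7.6067 × 10⁻³ rad s⁻¹ → T = 2π/N = 826.01 s = 13.767 min ≈ 13.8 min.

13.8 min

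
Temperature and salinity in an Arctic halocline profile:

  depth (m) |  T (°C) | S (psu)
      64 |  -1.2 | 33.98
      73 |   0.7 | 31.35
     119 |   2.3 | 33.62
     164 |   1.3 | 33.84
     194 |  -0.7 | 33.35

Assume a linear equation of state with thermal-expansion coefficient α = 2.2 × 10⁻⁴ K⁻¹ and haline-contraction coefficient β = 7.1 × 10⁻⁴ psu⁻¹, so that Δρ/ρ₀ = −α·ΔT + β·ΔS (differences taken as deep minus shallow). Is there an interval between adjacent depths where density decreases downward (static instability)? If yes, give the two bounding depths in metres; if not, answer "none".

Evaluate Δρ/ρ₀ = −αΔT + βΔS across each adjacent pair:
  64–73 m: −αΔT+βΔS = −(2.2 × 10⁻⁴)(+1.9)+(7.1 × 10⁻⁴)(-2.63) = -2.3 × 10⁻³ → UNSTABLE
  73–119 m: −αΔT+βΔS = −(2.2 × 10⁻⁴)(+1.6)+(7.1 × 10⁻⁴)(+2.27) = 1.3 × 10⁻³ → stable
  119–164 m: −αΔT+βΔS = −(2.2 × 10⁻⁴)(-1.0)+(7.1 × 10⁻⁴)(+0.22) = 3.8 × 10⁻⁴ → stable
  164–194 m: −αΔT+βΔS = −(2.2 × 10⁻⁴)(-2.0)+(7.1 × 10⁻⁴)(-0.49) = 9.2 × 10⁻⁵ → stable
The 64–73 m interval has Δρ < 0: lighter water underlies denser water.

64–73 m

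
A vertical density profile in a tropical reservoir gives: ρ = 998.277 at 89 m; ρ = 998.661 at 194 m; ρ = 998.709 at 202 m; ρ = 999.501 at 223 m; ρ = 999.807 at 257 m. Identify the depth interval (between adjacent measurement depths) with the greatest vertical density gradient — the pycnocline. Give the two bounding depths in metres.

Compute the density gradient over each adjacent pair:
  89–194 m: Δρ/Δz = 0.384/105 = 3.7 × 10⁻³ kg m⁻⁴
  194–202 m: Δρ/Δz = 0.048/8 = 6.0 × 10⁻³ kg m⁻⁴
  202–223 m: Δρ/Δz = 0.792/21 = 0.038 kg m⁻⁴
  223–257 m: Δρ/Δz = 0.306/34 = 9.0 × 10⁻³ kg m⁻⁴
The largest gradient is in the 202–223 m interval — the pycnocline.

202–223 m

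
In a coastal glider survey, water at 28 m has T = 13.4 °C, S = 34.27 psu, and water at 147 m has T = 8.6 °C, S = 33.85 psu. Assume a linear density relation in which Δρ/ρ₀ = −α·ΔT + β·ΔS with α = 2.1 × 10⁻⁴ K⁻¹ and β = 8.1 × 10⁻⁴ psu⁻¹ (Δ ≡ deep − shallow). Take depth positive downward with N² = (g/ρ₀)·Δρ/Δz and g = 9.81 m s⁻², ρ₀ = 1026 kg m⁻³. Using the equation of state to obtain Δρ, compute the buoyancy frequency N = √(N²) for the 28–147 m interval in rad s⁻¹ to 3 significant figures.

7.42 × 10⁻³ rad s⁻¹

ΔT = -4.8 K, ΔS = -0.42 psu (deep − shallow).
Δρ/ρ₀ = −αΔT + βΔS = 1.008 × 10⁻³ − 3.402 × 10⁻⁴ = 6.678 × 10⁻⁴, so Δρ ≈ 0.6852 kg m⁻³.
N² = (g/ρ₀)·Δρ/Δz = g·(Δρ/ρ₀)/Δz = 9.81 × 6.678 × 10⁻⁴ / 119 = 5.5051 × 10⁻⁵ s⁻².
N = √(5.5051 × 10⁻⁵) = 7.4196 × 10⁻³ rad s⁻¹ ≈ 7.42 × 10⁻³ rad s⁻¹.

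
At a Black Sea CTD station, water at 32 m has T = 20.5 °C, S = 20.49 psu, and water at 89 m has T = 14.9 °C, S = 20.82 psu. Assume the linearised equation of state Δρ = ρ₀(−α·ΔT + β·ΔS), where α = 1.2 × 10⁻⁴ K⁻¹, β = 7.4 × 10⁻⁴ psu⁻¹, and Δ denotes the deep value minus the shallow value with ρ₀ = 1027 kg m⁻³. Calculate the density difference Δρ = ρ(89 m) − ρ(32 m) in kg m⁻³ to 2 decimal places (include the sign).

ΔT = -5.6 K, ΔS = +0.33 psu (deep − shallow).
Δρ/ρ₀ = −(1.2 × 10⁻⁴)(-5.6) + (7.4 × 10⁻⁴)(+0.33) = 9.162 × 10⁻⁴.
Δρ = 1027 × (9.162 × 10⁻⁴) = +0.94 kg m⁻³.
Positive Δρ: denser below, stable.

+0.94 kg m⁻³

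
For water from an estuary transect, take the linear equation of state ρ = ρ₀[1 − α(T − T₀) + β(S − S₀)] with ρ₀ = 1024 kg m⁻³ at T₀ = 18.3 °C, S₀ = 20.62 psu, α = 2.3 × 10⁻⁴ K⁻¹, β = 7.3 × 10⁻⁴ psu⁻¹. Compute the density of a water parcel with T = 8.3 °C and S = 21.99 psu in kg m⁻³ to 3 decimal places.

1027.379 kg m⁻³

T − T₀ = -10.0 K, S − S₀ = +1.37 psu.
Bracket = 1 − α·(-10.0) + β·(+1.37) = 1 + (3.3001 × 10⁻³) = 1.0033001.
ρ = 1024 × 1.0033001 = 1027.379 kg m⁻³.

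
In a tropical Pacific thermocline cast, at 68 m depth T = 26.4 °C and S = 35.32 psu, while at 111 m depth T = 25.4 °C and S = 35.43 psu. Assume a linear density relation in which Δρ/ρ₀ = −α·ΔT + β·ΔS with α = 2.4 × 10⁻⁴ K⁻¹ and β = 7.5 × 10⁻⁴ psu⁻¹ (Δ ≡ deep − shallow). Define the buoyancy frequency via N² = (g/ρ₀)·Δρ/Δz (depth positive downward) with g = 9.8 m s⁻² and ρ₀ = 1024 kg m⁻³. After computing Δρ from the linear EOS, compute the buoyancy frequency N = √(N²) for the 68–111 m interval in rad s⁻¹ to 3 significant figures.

ΔT = -1.0 K, ΔS = +0.11 psu (deep − shallow).
Δρ/ρ₀ = −αΔT + βΔS = 2.40 × 10⁻⁴ + 8.25 × 10⁻⁵ = 3.225 × 10⁻⁴, so Δρ ≈ 0.3302 kg m⁻³.
N² = (g/ρ₀)·Δρ/Δz = g·(Δρ/ρ₀)/Δz = 9.8 × 3.225 × 10⁻⁴ / 43 = 7.3500 × 10⁻⁵ s⁻².
N = √(7.3500 × 10⁻⁵) = 8.5732 × 10⁻³ rad s⁻¹ ≈ 8.57 × 10⁻³ rad s⁻¹.

8.57 × 10⁻³ rad s⁻¹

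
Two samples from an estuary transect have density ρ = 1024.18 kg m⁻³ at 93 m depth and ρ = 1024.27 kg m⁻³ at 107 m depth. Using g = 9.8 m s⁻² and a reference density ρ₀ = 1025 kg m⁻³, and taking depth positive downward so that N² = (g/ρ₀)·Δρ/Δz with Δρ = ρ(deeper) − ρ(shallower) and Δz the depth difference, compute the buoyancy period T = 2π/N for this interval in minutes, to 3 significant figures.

Δρ = 1024.27 − 1024.18 = 0.09 kg m⁻³ over Δz = 107 − 93 = 14 m.
N² = (9.8/1025) × (0.09/14) = 6.1463 × 10⁻⁵ s⁻².
N = √(6.1463 × 10⁻⁵) = 7.8398 × 10⁻³ rad s⁻¹, so T = 2π/N = 801.45 s = 13.357 min ≈ 13.4 min.

13.4 min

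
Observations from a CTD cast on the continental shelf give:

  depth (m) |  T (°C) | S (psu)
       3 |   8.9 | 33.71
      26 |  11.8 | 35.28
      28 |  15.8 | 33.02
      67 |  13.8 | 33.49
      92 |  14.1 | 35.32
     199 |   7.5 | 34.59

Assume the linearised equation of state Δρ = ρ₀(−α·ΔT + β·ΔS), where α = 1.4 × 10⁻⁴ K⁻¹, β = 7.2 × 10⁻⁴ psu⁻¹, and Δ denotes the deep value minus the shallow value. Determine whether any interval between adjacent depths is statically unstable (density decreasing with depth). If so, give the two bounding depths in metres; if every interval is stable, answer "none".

26–28 m

Evaluate Δρ/ρ₀ = −αΔT + βΔS across each adjacent pair:
  3–26 m: −αΔT+βΔS = −(1.4 × 10⁻⁴)(+2.9)+(7.2 × 10⁻⁴)(+1.57) = 7.2 × 10⁻⁴ → stable
  26–28 m: −αΔT+βΔS = −(1.4 × 10⁻⁴)(+4.0)+(7.2 × 10⁻⁴)(-2.26) = -2.2 × 10⁻³ → UNSTABLE
  28–67 m: −αΔT+βΔS = −(1.4 × 10⁻⁴)(-2.0)+(7.2 × 10⁻⁴)(+0.47) = 6.2 × 10⁻⁴ → stable
  67–92 m: −αΔT+βΔS = −(1.4 × 10⁻⁴)(+0.3)+(7.2 × 10⁻⁴)(+1.83) = 1.3 × 10⁻³ → stable
  92–199 m: −αΔT+βΔS = −(1.4 × 10⁻⁴)(-6.6)+(7.2 × 10⁻⁴)(-0.73) = 4.0 × 10⁻⁴ → stable
The 26–28 m interval has Δρ < 0: lighter water underlies denser water.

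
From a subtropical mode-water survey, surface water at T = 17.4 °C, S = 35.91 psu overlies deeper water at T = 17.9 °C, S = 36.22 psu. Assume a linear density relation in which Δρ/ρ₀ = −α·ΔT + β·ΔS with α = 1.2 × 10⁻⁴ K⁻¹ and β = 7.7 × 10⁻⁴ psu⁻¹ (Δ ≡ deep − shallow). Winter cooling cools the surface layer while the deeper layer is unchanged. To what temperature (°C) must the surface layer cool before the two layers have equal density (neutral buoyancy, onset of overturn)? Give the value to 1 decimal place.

15.9 °C

Neutral buoyancy requires Δρ = 0, i.e. −α(T_deep − T_surf′) + β(S_deep − S_surf) = 0.
T_surf′ = T_deep − (β/α)·ΔS = 17.9 − (7.7 × 10⁻⁴/1.2 × 10⁻⁴)·(+0.31) = 15.911 °C.
Cooling required: 17.4 − (15.911) = 1.489 °C.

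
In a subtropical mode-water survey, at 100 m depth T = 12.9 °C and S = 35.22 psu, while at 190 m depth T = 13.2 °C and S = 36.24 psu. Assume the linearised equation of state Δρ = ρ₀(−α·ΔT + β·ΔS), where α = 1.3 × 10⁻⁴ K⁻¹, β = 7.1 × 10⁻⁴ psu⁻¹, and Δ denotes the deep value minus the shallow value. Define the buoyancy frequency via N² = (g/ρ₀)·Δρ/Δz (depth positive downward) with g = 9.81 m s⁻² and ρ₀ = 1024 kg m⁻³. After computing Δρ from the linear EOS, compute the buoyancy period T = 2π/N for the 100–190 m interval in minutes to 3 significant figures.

12.1 min

ΔT = +0.3 K, ΔS = +1.02 psu (deep − shallow).
Δρ/ρ₀ = −αΔT + βΔS = -3.90 × 10⁻⁵ + 7.242 × 10⁻⁴ = 6.852 × 10⁻⁴, so Δρ ≈ 0.7016 kg m⁻³.
N² = (g/ρ₀)·Δρ/Δz = g·(Δρ/ρ₀)/Δz = 9.81 × 6.852 × 10⁻⁴ / 90 = 7.4687 × 10⁻⁵ s⁻².
N = √(7.4687 × 10⁻⁵) = 8.6422 × 10⁻³ rad s⁻¹ → T = 2π/N = 727.04 s = 12.117 min ≈ 12.1 min.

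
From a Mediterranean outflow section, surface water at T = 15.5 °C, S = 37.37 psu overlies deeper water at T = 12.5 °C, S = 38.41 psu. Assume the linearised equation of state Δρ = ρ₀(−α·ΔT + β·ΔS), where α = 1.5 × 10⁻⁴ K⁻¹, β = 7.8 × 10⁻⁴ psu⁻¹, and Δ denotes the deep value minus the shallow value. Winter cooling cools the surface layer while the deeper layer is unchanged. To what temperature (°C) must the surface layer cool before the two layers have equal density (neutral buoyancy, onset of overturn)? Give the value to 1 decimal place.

7.1 °C

Neutral buoyancy requires Δρ = 0, i.e. −α(T_deep − T_surf′) + β(S_deep − S_surf) = 0.
T_surf′ = T_deep − (β/α)·ΔS = 12.5 − (7.8 × 10⁻⁴/1.5 × 10⁻⁴)·(+1.04) = 7.092 °C.
Cooling required: 15.5 − (7.092) = 8.408 °C.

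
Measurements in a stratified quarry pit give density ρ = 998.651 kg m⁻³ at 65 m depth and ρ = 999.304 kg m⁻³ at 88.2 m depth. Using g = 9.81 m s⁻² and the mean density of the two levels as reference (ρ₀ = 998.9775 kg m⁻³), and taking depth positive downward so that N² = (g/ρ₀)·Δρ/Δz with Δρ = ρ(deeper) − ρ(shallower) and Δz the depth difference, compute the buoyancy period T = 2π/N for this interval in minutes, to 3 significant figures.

Δρ = 999.304 − 998.651 = 0.653 kg m⁻³ over Δz = 88.2 − 65 = 23.2 m.
N² = (9.81/998.9775) × (0.653/23.2) = 2.7640 × 10⁻⁴ s⁻².
N = √(2.7640 × 10⁻⁴) = 0.016625 rad s⁻¹, so T = 2π/N = 377.94 s = 6.2990 min ≈ 6.30 min.

6.30 min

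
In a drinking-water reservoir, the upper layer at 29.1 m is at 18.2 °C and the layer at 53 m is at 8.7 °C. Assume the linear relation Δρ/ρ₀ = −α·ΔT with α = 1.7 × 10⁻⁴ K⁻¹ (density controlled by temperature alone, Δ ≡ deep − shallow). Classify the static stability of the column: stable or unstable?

ΔT = 8.7 − 18.2 = -9.5 K, so Δρ/ρ₀ = −αΔT = 1.615 × 10⁻³.
Δρ/ρ₀ > 0, so Δρ > 0: deeper water is denser → statically stable.

stable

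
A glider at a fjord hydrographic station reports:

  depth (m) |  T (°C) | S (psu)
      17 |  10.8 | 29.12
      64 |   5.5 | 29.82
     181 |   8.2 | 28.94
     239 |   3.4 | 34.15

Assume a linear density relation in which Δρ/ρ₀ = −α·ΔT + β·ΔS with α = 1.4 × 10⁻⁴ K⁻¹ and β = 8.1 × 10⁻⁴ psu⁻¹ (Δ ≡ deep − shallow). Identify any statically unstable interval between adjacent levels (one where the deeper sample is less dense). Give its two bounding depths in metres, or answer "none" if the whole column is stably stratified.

Evaluate Δρ/ρ₀ = −αΔT + βΔS across each adjacent pair:
  17–64 m: −αΔT+βΔS = −(1.4 × 10⁻⁴)(-5.3)+(8.1 × 10⁻⁴)(+0.70) = 1.3 × 10⁻³ → stable
  64–181 m: −αΔT+βΔS = −(1.4 × 10⁻⁴)(+2.7)+(8.1 × 10⁻⁴)(-0.88) = -1.1 × 10⁻³ → UNSTABLE
  181–239 m: −αΔT+βΔS = −(1.4 × 10⁻⁴)(-4.8)+(8.1 × 10⁻⁴)(+5.21) = 4.9 × 10⁻³ → stable
The 64–181 m interval has Δρ < 0: lighter water underlies denser water.

64–181 m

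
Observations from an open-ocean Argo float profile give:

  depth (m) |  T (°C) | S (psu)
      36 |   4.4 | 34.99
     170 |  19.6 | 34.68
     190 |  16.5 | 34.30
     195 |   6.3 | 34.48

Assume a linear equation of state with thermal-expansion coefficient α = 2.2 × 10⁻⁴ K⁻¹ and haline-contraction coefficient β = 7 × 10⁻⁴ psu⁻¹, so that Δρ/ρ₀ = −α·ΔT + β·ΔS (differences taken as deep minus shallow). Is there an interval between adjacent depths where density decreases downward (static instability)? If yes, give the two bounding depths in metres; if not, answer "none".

36–170 m

Evaluate Δρ/ρ₀ = −αΔT + βΔS across each adjacent pair:
  36–170 m: −αΔT+βΔS = −(2.2 × 10⁻⁴)(+15.2)+(7 × 10⁻⁴)(-0.31) = -3.6 × 10⁻³ → UNSTABLE
  170–190 m: −αΔT+βΔS = −(2.2 × 10⁻⁴)(-3.1)+(7 × 10⁻⁴)(-0.38) = 4.2 × 10⁻⁴ → stable
  190–195 m: −αΔT+βΔS = −(2.2 × 10⁻⁴)(-10.2)+(7 × 10⁻⁴)(+0.18) = 2.4 × 10⁻³ → stable
The 36–170 m interval has Δρ < 0: lighter water underlies denser water.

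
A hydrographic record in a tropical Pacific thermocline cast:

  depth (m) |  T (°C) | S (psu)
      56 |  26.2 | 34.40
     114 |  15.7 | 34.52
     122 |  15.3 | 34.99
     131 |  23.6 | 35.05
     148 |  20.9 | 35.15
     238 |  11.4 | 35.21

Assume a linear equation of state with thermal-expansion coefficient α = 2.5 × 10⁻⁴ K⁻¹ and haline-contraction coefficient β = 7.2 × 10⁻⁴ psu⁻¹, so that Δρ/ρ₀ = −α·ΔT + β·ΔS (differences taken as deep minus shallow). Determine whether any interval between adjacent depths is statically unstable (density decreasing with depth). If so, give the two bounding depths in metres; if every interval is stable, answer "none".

Evaluate Δρ/ρ₀ = −αΔT + βΔS across each adjacent pair:
  56–114 m: −αΔT+βΔS = −(2.5 × 10⁻⁴)(-10.5)+(7.2 × 10⁻⁴)(+0.12) = 2.7 × 10⁻³ → stable
  114–122 m: −αΔT+βΔS = −(2.5 × 10⁻⁴)(-0.4)+(7.2 × 10⁻⁴)(+0.47) = 4.4 × 10⁻⁴ → stable
  122–131 m: −αΔT+βΔS = −(2.5 × 10⁻⁴)(+8.3)+(7.2 × 10⁻⁴)(+0.06) = -2.0 × 10⁻³ → UNSTABLE
  131–148 m: −αΔT+βΔS = −(2.5 × 10⁻⁴)(-2.7)+(7.2 × 10⁻⁴)(+0.10) = 7.5 × 10⁻⁴ → stable
  148–238 m: −αΔT+βΔS = −(2.5 × 10⁻⁴)(-9.5)+(7.2 × 10⁻⁴)(+0.06) = 2.4 × 10⁻³ → stable
The 122–131 m interval has Δρ < 0: lighter water underlies denser water.

122–131 m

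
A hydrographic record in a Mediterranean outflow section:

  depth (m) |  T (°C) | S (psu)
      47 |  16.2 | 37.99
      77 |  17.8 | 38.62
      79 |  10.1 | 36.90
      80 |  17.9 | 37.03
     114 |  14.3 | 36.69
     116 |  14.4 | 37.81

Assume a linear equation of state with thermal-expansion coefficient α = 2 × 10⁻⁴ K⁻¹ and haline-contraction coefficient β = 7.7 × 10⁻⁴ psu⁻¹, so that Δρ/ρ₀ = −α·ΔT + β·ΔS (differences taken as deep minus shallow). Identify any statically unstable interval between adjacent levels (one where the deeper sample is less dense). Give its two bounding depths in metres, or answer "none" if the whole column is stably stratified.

Evaluate Δρ/ρ₀ = −αΔT + βΔS across each adjacent pair:
  47–77 m: −αΔT+βΔS = −(2 × 10⁻⁴)(+1.6)+(7.7 × 10⁻⁴)(+0.63) = 1.7 × 10⁻⁴ → stable
  77–79 m: −αΔT+βΔS = −(2 × 10⁻⁴)(-7.7)+(7.7 × 10⁻⁴)(-1.72) = 2.2 × 10⁻⁴ → stable
  79–80 m: −αΔT+βΔS = −(2 × 10⁻⁴)(+7.8)+(7.7 × 10⁻⁴)(+0.13) = -1.5 × 10⁻³ → UNSTABLE
  80–114 m: −αΔT+βΔS = −(2 × 10⁻⁴)(-3.6)+(7.7 × 10⁻⁴)(-0.34) = 4.6 × 10⁻⁴ → stable
  114–116 m: −αΔT+βΔS = −(2 × 10⁻⁴)(+0.1)+(7.7 × 10⁻⁴)(+1.12) = 8.4 × 10⁻⁴ → stable
The 79–80 m interval has Δρ < 0: lighter water underlies denser water.

79–80 m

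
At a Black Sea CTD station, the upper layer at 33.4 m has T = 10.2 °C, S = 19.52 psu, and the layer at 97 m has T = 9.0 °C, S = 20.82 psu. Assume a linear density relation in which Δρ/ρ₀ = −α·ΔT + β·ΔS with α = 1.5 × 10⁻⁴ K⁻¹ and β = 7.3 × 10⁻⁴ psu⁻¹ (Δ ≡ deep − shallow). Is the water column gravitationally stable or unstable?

ΔT = 9.0 − 10.2 = -1.2 K and ΔS = 20.82 − 19.52 = +1.30 psu (deep − shallow).
−αΔT = 1.80 × 10⁻⁴; βΔS = 9.49 × 10⁻⁴; sum Δρ/ρ₀ = 1.129 × 10⁻³.
Δρ/ρ₀ > 0, so Δρ > 0: deeper water is denser → statically stable.

stable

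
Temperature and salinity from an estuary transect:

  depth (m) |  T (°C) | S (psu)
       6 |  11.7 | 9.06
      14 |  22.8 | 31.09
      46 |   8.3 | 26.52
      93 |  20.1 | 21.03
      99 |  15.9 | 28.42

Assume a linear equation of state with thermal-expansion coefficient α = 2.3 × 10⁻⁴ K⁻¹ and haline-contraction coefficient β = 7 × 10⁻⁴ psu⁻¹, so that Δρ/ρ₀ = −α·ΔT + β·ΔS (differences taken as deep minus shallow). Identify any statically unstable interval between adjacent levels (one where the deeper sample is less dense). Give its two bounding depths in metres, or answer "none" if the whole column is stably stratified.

Evaluate Δρ/ρ₀ = −αΔT + βΔS across each adjacent pair:
  6–14 m: −αΔT+βΔS = −(2.3 × 10⁻⁴)(+11.1)+(7 × 10⁻⁴)(+22.03) = 0.013 → stable
  14–46 m: −αΔT+βΔS = −(2.3 × 10⁻⁴)(-14.5)+(7 × 10⁻⁴)(-4.57) = 1.4 × 10⁻⁴ → stable
  46–93 m: −αΔT+βΔS = −(2.3 × 10⁻⁴)(+11.8)+(7 × 10⁻⁴)(-5.49) = -6.6 × 10⁻³ → UNSTABLE
  93–99 m: −αΔT+βΔS = −(2.3 × 10⁻⁴)(-4.2)+(7 × 10⁻⁴)(+7.39) = 6.1 × 10⁻³ → stable
The 46–93 m interval has Δρ < 0: lighter water underlies denser water.

46–93 m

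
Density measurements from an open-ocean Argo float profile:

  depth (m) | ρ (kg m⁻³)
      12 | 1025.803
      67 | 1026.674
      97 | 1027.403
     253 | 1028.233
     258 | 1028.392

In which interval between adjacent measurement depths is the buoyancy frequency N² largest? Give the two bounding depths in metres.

253–258 m

Compute the density gradient over each adjacent pair:
  12–67 m: Δρ/Δz = 0.871/55 = 0.016 kg m⁻⁴
  67–97 m: Δρ/Δz = 0.729/30 = 0.024 kg m⁻⁴
  97–253 m: Δρ/Δz = 0.830/156 = 5.3 × 10⁻³ kg m⁻⁴
  253–258 m: Δρ/Δz = 0.159/5 = 0.032 kg m⁻⁴
The largest gradient is in the 253–258 m interval — the pycnocline.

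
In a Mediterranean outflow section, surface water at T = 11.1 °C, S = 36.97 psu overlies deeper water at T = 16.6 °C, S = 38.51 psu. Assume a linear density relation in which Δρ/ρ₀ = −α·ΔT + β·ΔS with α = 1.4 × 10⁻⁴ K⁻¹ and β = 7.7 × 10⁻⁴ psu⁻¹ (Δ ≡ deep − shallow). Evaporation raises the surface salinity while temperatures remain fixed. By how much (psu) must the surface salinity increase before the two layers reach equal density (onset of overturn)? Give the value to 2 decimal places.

Neutral buoyancy requires −α(T_deep − T_surf) + β(S_deep − S_surf′) = 0.
S_surf′ = S_deep − (α/β)·ΔT = 38.51 − (1.4 × 10⁻⁴/7.7 × 10⁻⁴)·(+5.5) = 37.5100 psu.
Increase required: 37.5100 − 36.97 = 0.5400 psu.

0.54 psu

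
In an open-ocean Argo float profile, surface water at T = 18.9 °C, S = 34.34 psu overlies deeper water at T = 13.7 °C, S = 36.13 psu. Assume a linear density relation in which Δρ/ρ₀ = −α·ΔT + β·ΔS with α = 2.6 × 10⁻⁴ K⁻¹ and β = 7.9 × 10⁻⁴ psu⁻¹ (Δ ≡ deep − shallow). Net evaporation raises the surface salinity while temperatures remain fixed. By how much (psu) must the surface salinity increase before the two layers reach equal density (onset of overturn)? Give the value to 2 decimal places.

3.50 psu

Neutral buoyancy requires −α(T_deep − T_surf) + β(S_deep − S_surf′) = 0.
S_surf′ = S_deep − (α/β)·ΔT = 36.13 − (2.6 × 10⁻⁴/7.9 × 10⁻⁴)·(-5.2) = 37.8414 psu.
Increase required: 37.8414 − 34.34 = 3.5014 psu.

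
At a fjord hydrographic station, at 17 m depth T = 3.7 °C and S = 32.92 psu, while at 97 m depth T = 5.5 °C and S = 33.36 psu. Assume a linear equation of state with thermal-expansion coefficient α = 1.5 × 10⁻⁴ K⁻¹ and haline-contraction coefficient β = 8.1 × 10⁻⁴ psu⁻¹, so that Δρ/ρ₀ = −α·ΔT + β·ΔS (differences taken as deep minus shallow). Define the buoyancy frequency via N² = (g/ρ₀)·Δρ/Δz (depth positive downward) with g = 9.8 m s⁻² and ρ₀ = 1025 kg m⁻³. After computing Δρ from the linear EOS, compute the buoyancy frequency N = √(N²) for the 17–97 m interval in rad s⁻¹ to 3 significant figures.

ΔT = +1.8 K, ΔS = +0.44 psu (deep − shallow).
Δρ/ρ₀ = −αΔT + βΔS = -2.70 × 10⁻⁴ + 3.564 × 10⁻⁴ = 8.64 × 10⁻⁵, so Δρ ≈ 0.08856 kg m⁻³.
N² = (g/ρ₀)·Δρ/Δz = g·(Δρ/ρ₀)/Δz = 9.8 × 8.64 × 10⁻⁵ / 80 = 1.0584 × 10⁻⁵ s⁻².
N = √(1.0584 × 10⁻⁵) = 3.2533 × 10⁻³ rad s⁻¹ ≈ 3.25 × 10⁻³ rad s⁻¹.

3.25 × 10⁻³ rad s⁻¹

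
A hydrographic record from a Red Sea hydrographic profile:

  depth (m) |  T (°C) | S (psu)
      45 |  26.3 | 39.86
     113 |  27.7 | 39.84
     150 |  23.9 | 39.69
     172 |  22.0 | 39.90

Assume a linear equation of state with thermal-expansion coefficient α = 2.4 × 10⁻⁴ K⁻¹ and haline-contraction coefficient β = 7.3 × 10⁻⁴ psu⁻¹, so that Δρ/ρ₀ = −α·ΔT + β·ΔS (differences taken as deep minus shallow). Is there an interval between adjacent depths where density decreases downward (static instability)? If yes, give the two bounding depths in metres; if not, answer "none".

45–113 m

Evaluate Δρ/ρ₀ = −αΔT + βΔS across each adjacent pair:
  45–113 m: −αΔT+βΔS = −(2.4 × 10⁻⁴)(+1.4)+(7.3 × 10⁻⁴)(-0.02) = -3.5 × 10⁻⁴ → UNSTABLE
  113–150 m: −αΔT+βΔS = −(2.4 × 10⁻⁴)(-3.8)+(7.3 × 10⁻⁴)(-0.15) = 8.0 × 10⁻⁴ → stable
  150–172 m: −αΔT+βΔS = −(2.4 × 10⁻⁴)(-1.9)+(7.3 × 10⁻⁴)(+0.21) = 6.1 × 10⁻⁴ → stable
The 45–113 m interval has Δρ < 0: lighter water underlies denser water.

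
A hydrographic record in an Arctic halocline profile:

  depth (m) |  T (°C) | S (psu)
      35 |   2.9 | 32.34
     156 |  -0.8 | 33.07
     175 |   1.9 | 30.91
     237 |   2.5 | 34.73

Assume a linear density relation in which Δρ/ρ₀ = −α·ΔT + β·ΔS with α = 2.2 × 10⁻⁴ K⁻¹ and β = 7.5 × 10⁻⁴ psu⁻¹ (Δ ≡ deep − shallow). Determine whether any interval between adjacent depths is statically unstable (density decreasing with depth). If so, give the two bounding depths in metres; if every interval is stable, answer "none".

Evaluate Δρ/ρ₀ = −αΔT + βΔS across each adjacent pair:
  35–156 m: −αΔT+βΔS = −(2.2 × 10⁻⁴)(-3.7)+(7.5 × 10⁻⁴)(+0.73) = 1.4 × 10⁻³ → stable
  156–175 m: −αΔT+βΔS = −(2.2 × 10⁻⁴)(+2.7)+(7.5 × 10⁻⁴)(-2.16) = -2.2 × 10⁻³ → UNSTABLE
  175–237 m: −αΔT+βΔS = −(2.2 × 10⁻⁴)(+0.6)+(7.5 × 10⁻⁴)(+3.82) = 2.7 × 10⁻³ → stable
The 156–175 m interval has Δρ < 0: lighter water underlies denser water.

156–175 m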